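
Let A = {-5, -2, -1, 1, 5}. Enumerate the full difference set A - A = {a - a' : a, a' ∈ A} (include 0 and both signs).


A - A = {a - a' : a, a' ∈ A}.
Compute a - a' for each ordered pair (a, a'):
a = -5: -5--5=0, -5--2=-3, -5--1=-4, -5-1=-6, -5-5=-10
a = -2: -2--5=3, -2--2=0, -2--1=-1, -2-1=-3, -2-5=-7
a = -1: -1--5=4, -1--2=1, -1--1=0, -1-1=-2, -1-5=-6
a = 1: 1--5=6, 1--2=3, 1--1=2, 1-1=0, 1-5=-4
a = 5: 5--5=10, 5--2=7, 5--1=6, 5-1=4, 5-5=0
Collecting distinct values (and noting 0 appears from a-a):
A - A = {-10, -7, -6, -4, -3, -2, -1, 0, 1, 2, 3, 4, 6, 7, 10}
|A - A| = 15

A - A = {-10, -7, -6, -4, -3, -2, -1, 0, 1, 2, 3, 4, 6, 7, 10}


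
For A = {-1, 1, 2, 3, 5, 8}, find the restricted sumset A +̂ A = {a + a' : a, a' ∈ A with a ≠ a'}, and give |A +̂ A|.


Restricted sumset: A +̂ A = {a + a' : a ∈ A, a' ∈ A, a ≠ a'}.
Equivalently, take A + A and drop any sum 2a that is achievable ONLY as a + a for a ∈ A (i.e. sums representable only with equal summands).
Enumerate pairs (a, a') with a < a' (symmetric, so each unordered pair gives one sum; this covers all a ≠ a'):
  -1 + 1 = 0
  -1 + 2 = 1
  -1 + 3 = 2
  -1 + 5 = 4
  -1 + 8 = 7
  1 + 2 = 3
  1 + 3 = 4
  1 + 5 = 6
  1 + 8 = 9
  2 + 3 = 5
  2 + 5 = 7
  2 + 8 = 10
  3 + 5 = 8
  3 + 8 = 11
  5 + 8 = 13
Collected distinct sums: {0, 1, 2, 3, 4, 5, 6, 7, 8, 9, 10, 11, 13}
|A +̂ A| = 13
(Reference bound: |A +̂ A| ≥ 2|A| - 3 for |A| ≥ 2, with |A| = 6 giving ≥ 9.)

|A +̂ A| = 13


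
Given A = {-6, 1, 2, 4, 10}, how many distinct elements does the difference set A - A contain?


A - A = {a - a' : a, a' ∈ A}; |A| = 5.
Bounds: 2|A|-1 ≤ |A - A| ≤ |A|² - |A| + 1, i.e. 9 ≤ |A - A| ≤ 21.
Note: 0 ∈ A - A always (from a - a). The set is symmetric: if d ∈ A - A then -d ∈ A - A.
Enumerate nonzero differences d = a - a' with a > a' (then include -d):
Positive differences: {1, 2, 3, 6, 7, 8, 9, 10, 16}
Full difference set: {0} ∪ (positive diffs) ∪ (negative diffs).
|A - A| = 1 + 2·9 = 19 (matches direct enumeration: 19).

|A - A| = 19


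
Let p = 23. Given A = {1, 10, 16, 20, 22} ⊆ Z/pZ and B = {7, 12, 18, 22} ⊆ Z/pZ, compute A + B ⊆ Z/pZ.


Work in Z/23Z: reduce every sum a + b modulo 23.
Enumerate all 20 pairs:
a = 1: 1+7=8, 1+12=13, 1+18=19, 1+22=0
a = 10: 10+7=17, 10+12=22, 10+18=5, 10+22=9
a = 16: 16+7=0, 16+12=5, 16+18=11, 16+22=15
a = 20: 20+7=4, 20+12=9, 20+18=15, 20+22=19
a = 22: 22+7=6, 22+12=11, 22+18=17, 22+22=21
Distinct residues collected: {0, 4, 5, 6, 8, 9, 11, 13, 15, 17, 19, 21, 22}
|A + B| = 13 (out of 23 total residues).

A + B = {0, 4, 5, 6, 8, 9, 11, 13, 15, 17, 19, 21, 22}


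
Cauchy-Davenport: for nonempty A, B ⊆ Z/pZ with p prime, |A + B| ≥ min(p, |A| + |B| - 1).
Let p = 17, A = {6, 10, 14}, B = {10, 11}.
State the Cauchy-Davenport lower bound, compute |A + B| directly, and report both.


Cauchy-Davenport: |A + B| ≥ min(p, |A| + |B| - 1) for A, B nonempty in Z/pZ.
|A| = 3, |B| = 2, p = 17.
CD lower bound = min(17, 3 + 2 - 1) = min(17, 4) = 4.
Compute A + B mod 17 directly:
a = 6: 6+10=16, 6+11=0
a = 10: 10+10=3, 10+11=4
a = 14: 14+10=7, 14+11=8
A + B = {0, 3, 4, 7, 8, 16}, so |A + B| = 6.
Verify: 6 ≥ 4? Yes ✓.

CD lower bound = 4, actual |A + B| = 6.


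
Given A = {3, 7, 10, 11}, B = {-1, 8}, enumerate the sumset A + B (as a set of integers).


A + B = {a + b : a ∈ A, b ∈ B}.
Enumerate all |A|·|B| = 4·2 = 8 pairs (a, b) and collect distinct sums.
a = 3: 3+-1=2, 3+8=11
a = 7: 7+-1=6, 7+8=15
a = 10: 10+-1=9, 10+8=18
a = 11: 11+-1=10, 11+8=19
Collecting distinct sums: A + B = {2, 6, 9, 10, 11, 15, 18, 19}
|A + B| = 8

A + B = {2, 6, 9, 10, 11, 15, 18, 19}


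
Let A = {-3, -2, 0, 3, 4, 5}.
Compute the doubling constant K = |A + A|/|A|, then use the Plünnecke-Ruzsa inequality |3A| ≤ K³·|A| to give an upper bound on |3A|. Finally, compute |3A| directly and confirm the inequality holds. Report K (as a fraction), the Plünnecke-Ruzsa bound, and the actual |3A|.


|A| = 6.
Step 1: Compute A + A by enumerating all 36 pairs.
A + A = {-6, -5, -4, -3, -2, 0, 1, 2, 3, 4, 5, 6, 7, 8, 9, 10}, so |A + A| = 16.
Step 2: Doubling constant K = |A + A|/|A| = 16/6 = 16/6 ≈ 2.6667.
Step 3: Plünnecke-Ruzsa gives |3A| ≤ K³·|A| = (2.6667)³ · 6 ≈ 113.7778.
Step 4: Compute 3A = A + A + A directly by enumerating all triples (a,b,c) ∈ A³; |3A| = 25.
Step 5: Check 25 ≤ 113.7778? Yes ✓.

K = 16/6, Plünnecke-Ruzsa bound K³|A| ≈ 113.7778, |3A| = 25, inequality holds.


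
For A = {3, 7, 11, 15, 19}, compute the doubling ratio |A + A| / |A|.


|A| = 5.
Compute A + A by enumerating all 25 pairs.
A + A = {6, 10, 14, 18, 22, 26, 30, 34, 38}, so |A + A| = 9.
K = |A + A| / |A| = 9/5 (already in lowest terms) ≈ 1.8000.
Reference: AP of size 5 gives K = 9/5 ≈ 1.8000; a fully generic set of size 5 gives K ≈ 3.0000.

|A| = 5, |A + A| = 9, K = 9/5.


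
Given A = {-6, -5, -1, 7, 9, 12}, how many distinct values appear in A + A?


A + A = {a + a' : a, a' ∈ A}; |A| = 6.
General bounds: 2|A| - 1 ≤ |A + A| ≤ |A|(|A|+1)/2, i.e. 11 ≤ |A + A| ≤ 21.
Lower bound 2|A|-1 is attained iff A is an arithmetic progression.
Enumerate sums a + a' for a ≤ a' (symmetric, so this suffices):
a = -6: -6+-6=-12, -6+-5=-11, -6+-1=-7, -6+7=1, -6+9=3, -6+12=6
a = -5: -5+-5=-10, -5+-1=-6, -5+7=2, -5+9=4, -5+12=7
a = -1: -1+-1=-2, -1+7=6, -1+9=8, -1+12=11
a = 7: 7+7=14, 7+9=16, 7+12=19
a = 9: 9+9=18, 9+12=21
a = 12: 12+12=24
Distinct sums: {-12, -11, -10, -7, -6, -2, 1, 2, 3, 4, 6, 7, 8, 11, 14, 16, 18, 19, 21, 24}
|A + A| = 20

|A + A| = 20


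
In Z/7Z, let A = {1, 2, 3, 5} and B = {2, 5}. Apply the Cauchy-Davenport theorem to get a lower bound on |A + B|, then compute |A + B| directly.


Cauchy-Davenport: |A + B| ≥ min(p, |A| + |B| - 1) for A, B nonempty in Z/pZ.
|A| = 4, |B| = 2, p = 7.
CD lower bound = min(7, 4 + 2 - 1) = min(7, 5) = 5.
Compute A + B mod 7 directly:
a = 1: 1+2=3, 1+5=6
a = 2: 2+2=4, 2+5=0
a = 3: 3+2=5, 3+5=1
a = 5: 5+2=0, 5+5=3
A + B = {0, 1, 3, 4, 5, 6}, so |A + B| = 6.
Verify: 6 ≥ 5? Yes ✓.

CD lower bound = 5, actual |A + B| = 6.


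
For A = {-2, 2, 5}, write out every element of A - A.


A - A = {a - a' : a, a' ∈ A}.
Compute a - a' for each ordered pair (a, a'):
a = -2: -2--2=0, -2-2=-4, -2-5=-7
a = 2: 2--2=4, 2-2=0, 2-5=-3
a = 5: 5--2=7, 5-2=3, 5-5=0
Collecting distinct values (and noting 0 appears from a-a):
A - A = {-7, -4, -3, 0, 3, 4, 7}
|A - A| = 7

A - A = {-7, -4, -3, 0, 3, 4, 7}


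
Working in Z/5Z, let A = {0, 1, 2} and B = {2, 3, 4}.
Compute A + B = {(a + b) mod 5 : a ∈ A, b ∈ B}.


Work in Z/5Z: reduce every sum a + b modulo 5.
Enumerate all 9 pairs:
a = 0: 0+2=2, 0+3=3, 0+4=4
a = 1: 1+2=3, 1+3=4, 1+4=0
a = 2: 2+2=4, 2+3=0, 2+4=1
Distinct residues collected: {0, 1, 2, 3, 4}
|A + B| = 5 (out of 5 total residues).

A + B = {0, 1, 2, 3, 4}


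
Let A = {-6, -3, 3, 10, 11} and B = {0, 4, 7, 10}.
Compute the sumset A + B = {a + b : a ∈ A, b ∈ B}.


A + B = {a + b : a ∈ A, b ∈ B}.
Enumerate all |A|·|B| = 5·4 = 20 pairs (a, b) and collect distinct sums.
a = -6: -6+0=-6, -6+4=-2, -6+7=1, -6+10=4
a = -3: -3+0=-3, -3+4=1, -3+7=4, -3+10=7
a = 3: 3+0=3, 3+4=7, 3+7=10, 3+10=13
a = 10: 10+0=10, 10+4=14, 10+7=17, 10+10=20
a = 11: 11+0=11, 11+4=15, 11+7=18, 11+10=21
Collecting distinct sums: A + B = {-6, -3, -2, 1, 3, 4, 7, 10, 11, 13, 14, 15, 17, 18, 20, 21}
|A + B| = 16

A + B = {-6, -3, -2, 1, 3, 4, 7, 10, 11, 13, 14, 15, 17, 18, 20, 21}


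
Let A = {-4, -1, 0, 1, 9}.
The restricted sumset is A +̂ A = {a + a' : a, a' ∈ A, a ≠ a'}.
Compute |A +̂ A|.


Restricted sumset: A +̂ A = {a + a' : a ∈ A, a' ∈ A, a ≠ a'}.
Equivalently, take A + A and drop any sum 2a that is achievable ONLY as a + a for a ∈ A (i.e. sums representable only with equal summands).
Enumerate pairs (a, a') with a < a' (symmetric, so each unordered pair gives one sum; this covers all a ≠ a'):
  -4 + -1 = -5
  -4 + 0 = -4
  -4 + 1 = -3
  -4 + 9 = 5
  -1 + 0 = -1
  -1 + 1 = 0
  -1 + 9 = 8
  0 + 1 = 1
  0 + 9 = 9
  1 + 9 = 10
Collected distinct sums: {-5, -4, -3, -1, 0, 1, 5, 8, 9, 10}
|A +̂ A| = 10
(Reference bound: |A +̂ A| ≥ 2|A| - 3 for |A| ≥ 2, with |A| = 5 giving ≥ 7.)

|A +̂ A| = 10


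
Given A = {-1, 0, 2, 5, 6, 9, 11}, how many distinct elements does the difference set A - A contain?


A - A = {a - a' : a, a' ∈ A}; |A| = 7.
Bounds: 2|A|-1 ≤ |A - A| ≤ |A|² - |A| + 1, i.e. 13 ≤ |A - A| ≤ 43.
Note: 0 ∈ A - A always (from a - a). The set is symmetric: if d ∈ A - A then -d ∈ A - A.
Enumerate nonzero differences d = a - a' with a > a' (then include -d):
Positive differences: {1, 2, 3, 4, 5, 6, 7, 9, 10, 11, 12}
Full difference set: {0} ∪ (positive diffs) ∪ (negative diffs).
|A - A| = 1 + 2·11 = 23 (matches direct enumeration: 23).

|A - A| = 23


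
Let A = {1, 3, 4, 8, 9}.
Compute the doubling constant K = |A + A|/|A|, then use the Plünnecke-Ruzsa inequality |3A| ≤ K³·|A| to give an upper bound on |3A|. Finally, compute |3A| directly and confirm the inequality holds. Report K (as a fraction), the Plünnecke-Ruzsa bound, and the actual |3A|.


|A| = 5.
Step 1: Compute A + A by enumerating all 25 pairs.
A + A = {2, 4, 5, 6, 7, 8, 9, 10, 11, 12, 13, 16, 17, 18}, so |A + A| = 14.
Step 2: Doubling constant K = |A + A|/|A| = 14/5 = 14/5 ≈ 2.8000.
Step 3: Plünnecke-Ruzsa gives |3A| ≤ K³·|A| = (2.8000)³ · 5 ≈ 109.7600.
Step 4: Compute 3A = A + A + A directly by enumerating all triples (a,b,c) ∈ A³; |3A| = 23.
Step 5: Check 23 ≤ 109.7600? Yes ✓.

K = 14/5, Plünnecke-Ruzsa bound K³|A| ≈ 109.7600, |3A| = 23, inequality holds.


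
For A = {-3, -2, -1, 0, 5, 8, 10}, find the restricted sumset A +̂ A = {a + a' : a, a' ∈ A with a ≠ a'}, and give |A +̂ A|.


Restricted sumset: A +̂ A = {a + a' : a ∈ A, a' ∈ A, a ≠ a'}.
Equivalently, take A + A and drop any sum 2a that is achievable ONLY as a + a for a ∈ A (i.e. sums representable only with equal summands).
Enumerate pairs (a, a') with a < a' (symmetric, so each unordered pair gives one sum; this covers all a ≠ a'):
  -3 + -2 = -5
  -3 + -1 = -4
  -3 + 0 = -3
  -3 + 5 = 2
  -3 + 8 = 5
  -3 + 10 = 7
  -2 + -1 = -3
  -2 + 0 = -2
  -2 + 5 = 3
  -2 + 8 = 6
  -2 + 10 = 8
  -1 + 0 = -1
  -1 + 5 = 4
  -1 + 8 = 7
  -1 + 10 = 9
  0 + 5 = 5
  0 + 8 = 8
  0 + 10 = 10
  5 + 8 = 13
  5 + 10 = 15
  8 + 10 = 18
Collected distinct sums: {-5, -4, -3, -2, -1, 2, 3, 4, 5, 6, 7, 8, 9, 10, 13, 15, 18}
|A +̂ A| = 17
(Reference bound: |A +̂ A| ≥ 2|A| - 3 for |A| ≥ 2, with |A| = 7 giving ≥ 11.)

|A +̂ A| = 17


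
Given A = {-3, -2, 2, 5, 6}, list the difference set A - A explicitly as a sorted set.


A - A = {a - a' : a, a' ∈ A}.
Compute a - a' for each ordered pair (a, a'):
a = -3: -3--3=0, -3--2=-1, -3-2=-5, -3-5=-8, -3-6=-9
a = -2: -2--3=1, -2--2=0, -2-2=-4, -2-5=-7, -2-6=-8
a = 2: 2--3=5, 2--2=4, 2-2=0, 2-5=-3, 2-6=-4
a = 5: 5--3=8, 5--2=7, 5-2=3, 5-5=0, 5-6=-1
a = 6: 6--3=9, 6--2=8, 6-2=4, 6-5=1, 6-6=0
Collecting distinct values (and noting 0 appears from a-a):
A - A = {-9, -8, -7, -5, -4, -3, -1, 0, 1, 3, 4, 5, 7, 8, 9}
|A - A| = 15

A - A = {-9, -8, -7, -5, -4, -3, -1, 0, 1, 3, 4, 5, 7, 8, 9}


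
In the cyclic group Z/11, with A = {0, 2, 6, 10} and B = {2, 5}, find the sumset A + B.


Work in Z/11Z: reduce every sum a + b modulo 11.
Enumerate all 8 pairs:
a = 0: 0+2=2, 0+5=5
a = 2: 2+2=4, 2+5=7
a = 6: 6+2=8, 6+5=0
a = 10: 10+2=1, 10+5=4
Distinct residues collected: {0, 1, 2, 4, 5, 7, 8}
|A + B| = 7 (out of 11 total residues).

A + B = {0, 1, 2, 4, 5, 7, 8}


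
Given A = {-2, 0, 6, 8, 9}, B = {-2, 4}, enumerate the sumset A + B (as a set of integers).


A + B = {a + b : a ∈ A, b ∈ B}.
Enumerate all |A|·|B| = 5·2 = 10 pairs (a, b) and collect distinct sums.
a = -2: -2+-2=-4, -2+4=2
a = 0: 0+-2=-2, 0+4=4
a = 6: 6+-2=4, 6+4=10
a = 8: 8+-2=6, 8+4=12
a = 9: 9+-2=7, 9+4=13
Collecting distinct sums: A + B = {-4, -2, 2, 4, 6, 7, 10, 12, 13}
|A + B| = 9

A + B = {-4, -2, 2, 4, 6, 7, 10, 12, 13}


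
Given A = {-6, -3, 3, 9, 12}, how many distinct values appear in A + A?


A + A = {a + a' : a, a' ∈ A}; |A| = 5.
General bounds: 2|A| - 1 ≤ |A + A| ≤ |A|(|A|+1)/2, i.e. 9 ≤ |A + A| ≤ 15.
Lower bound 2|A|-1 is attained iff A is an arithmetic progression.
Enumerate sums a + a' for a ≤ a' (symmetric, so this suffices):
a = -6: -6+-6=-12, -6+-3=-9, -6+3=-3, -6+9=3, -6+12=6
a = -3: -3+-3=-6, -3+3=0, -3+9=6, -3+12=9
a = 3: 3+3=6, 3+9=12, 3+12=15
a = 9: 9+9=18, 9+12=21
a = 12: 12+12=24
Distinct sums: {-12, -9, -6, -3, 0, 3, 6, 9, 12, 15, 18, 21, 24}
|A + A| = 13

|A + A| = 13


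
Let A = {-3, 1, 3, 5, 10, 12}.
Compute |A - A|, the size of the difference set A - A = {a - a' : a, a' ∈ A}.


A - A = {a - a' : a, a' ∈ A}; |A| = 6.
Bounds: 2|A|-1 ≤ |A - A| ≤ |A|² - |A| + 1, i.e. 11 ≤ |A - A| ≤ 31.
Note: 0 ∈ A - A always (from a - a). The set is symmetric: if d ∈ A - A then -d ∈ A - A.
Enumerate nonzero differences d = a - a' with a > a' (then include -d):
Positive differences: {2, 4, 5, 6, 7, 8, 9, 11, 13, 15}
Full difference set: {0} ∪ (positive diffs) ∪ (negative diffs).
|A - A| = 1 + 2·10 = 21 (matches direct enumeration: 21).

|A - A| = 21


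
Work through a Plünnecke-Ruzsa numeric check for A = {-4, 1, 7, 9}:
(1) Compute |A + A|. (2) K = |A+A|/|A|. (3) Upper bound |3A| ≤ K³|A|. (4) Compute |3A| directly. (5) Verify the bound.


|A| = 4.
Step 1: Compute A + A by enumerating all 16 pairs.
A + A = {-8, -3, 2, 3, 5, 8, 10, 14, 16, 18}, so |A + A| = 10.
Step 2: Doubling constant K = |A + A|/|A| = 10/4 = 10/4 ≈ 2.5000.
Step 3: Plünnecke-Ruzsa gives |3A| ≤ K³·|A| = (2.5000)³ · 4 ≈ 62.5000.
Step 4: Compute 3A = A + A + A directly by enumerating all triples (a,b,c) ∈ A³; |3A| = 20.
Step 5: Check 20 ≤ 62.5000? Yes ✓.

K = 10/4, Plünnecke-Ruzsa bound K³|A| ≈ 62.5000, |3A| = 20, inequality holds.


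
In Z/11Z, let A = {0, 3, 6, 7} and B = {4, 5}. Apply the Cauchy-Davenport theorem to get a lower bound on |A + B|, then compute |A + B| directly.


Cauchy-Davenport: |A + B| ≥ min(p, |A| + |B| - 1) for A, B nonempty in Z/pZ.
|A| = 4, |B| = 2, p = 11.
CD lower bound = min(11, 4 + 2 - 1) = min(11, 5) = 5.
Compute A + B mod 11 directly:
a = 0: 0+4=4, 0+5=5
a = 3: 3+4=7, 3+5=8
a = 6: 6+4=10, 6+5=0
a = 7: 7+4=0, 7+5=1
A + B = {0, 1, 4, 5, 7, 8, 10}, so |A + B| = 7.
Verify: 7 ≥ 5? Yes ✓.

CD lower bound = 5, actual |A + B| = 7.


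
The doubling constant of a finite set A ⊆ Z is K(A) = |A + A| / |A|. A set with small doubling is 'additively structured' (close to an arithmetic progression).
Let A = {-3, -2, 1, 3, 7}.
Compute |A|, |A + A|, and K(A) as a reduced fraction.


|A| = 5.
Compute A + A by enumerating all 25 pairs.
A + A = {-6, -5, -4, -2, -1, 0, 1, 2, 4, 5, 6, 8, 10, 14}, so |A + A| = 14.
K = |A + A| / |A| = 14/5 (already in lowest terms) ≈ 2.8000.
Reference: AP of size 5 gives K = 9/5 ≈ 1.8000; a fully generic set of size 5 gives K ≈ 3.0000.

|A| = 5, |A + A| = 14, K = 14/5.


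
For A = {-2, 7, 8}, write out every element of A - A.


A - A = {a - a' : a, a' ∈ A}.
Compute a - a' for each ordered pair (a, a'):
a = -2: -2--2=0, -2-7=-9, -2-8=-10
a = 7: 7--2=9, 7-7=0, 7-8=-1
a = 8: 8--2=10, 8-7=1, 8-8=0
Collecting distinct values (and noting 0 appears from a-a):
A - A = {-10, -9, -1, 0, 1, 9, 10}
|A - A| = 7

A - A = {-10, -9, -1, 0, 1, 9, 10}


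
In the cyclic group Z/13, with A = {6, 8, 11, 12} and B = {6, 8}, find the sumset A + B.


Work in Z/13Z: reduce every sum a + b modulo 13.
Enumerate all 8 pairs:
a = 6: 6+6=12, 6+8=1
a = 8: 8+6=1, 8+8=3
a = 11: 11+6=4, 11+8=6
a = 12: 12+6=5, 12+8=7
Distinct residues collected: {1, 3, 4, 5, 6, 7, 12}
|A + B| = 7 (out of 13 total residues).

A + B = {1, 3, 4, 5, 6, 7, 12}


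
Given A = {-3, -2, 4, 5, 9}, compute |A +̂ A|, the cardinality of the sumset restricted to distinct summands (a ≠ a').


Restricted sumset: A +̂ A = {a + a' : a ∈ A, a' ∈ A, a ≠ a'}.
Equivalently, take A + A and drop any sum 2a that is achievable ONLY as a + a for a ∈ A (i.e. sums representable only with equal summands).
Enumerate pairs (a, a') with a < a' (symmetric, so each unordered pair gives one sum; this covers all a ≠ a'):
  -3 + -2 = -5
  -3 + 4 = 1
  -3 + 5 = 2
  -3 + 9 = 6
  -2 + 4 = 2
  -2 + 5 = 3
  -2 + 9 = 7
  4 + 5 = 9
  4 + 9 = 13
  5 + 9 = 14
Collected distinct sums: {-5, 1, 2, 3, 6, 7, 9, 13, 14}
|A +̂ A| = 9
(Reference bound: |A +̂ A| ≥ 2|A| - 3 for |A| ≥ 2, with |A| = 5 giving ≥ 7.)

|A +̂ A| = 9


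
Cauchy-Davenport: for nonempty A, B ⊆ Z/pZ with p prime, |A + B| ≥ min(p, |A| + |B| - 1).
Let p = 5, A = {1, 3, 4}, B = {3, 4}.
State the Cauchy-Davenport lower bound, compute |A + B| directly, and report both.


Cauchy-Davenport: |A + B| ≥ min(p, |A| + |B| - 1) for A, B nonempty in Z/pZ.
|A| = 3, |B| = 2, p = 5.
CD lower bound = min(5, 3 + 2 - 1) = min(5, 4) = 4.
Compute A + B mod 5 directly:
a = 1: 1+3=4, 1+4=0
a = 3: 3+3=1, 3+4=2
a = 4: 4+3=2, 4+4=3
A + B = {0, 1, 2, 3, 4}, so |A + B| = 5.
Verify: 5 ≥ 4? Yes ✓.

CD lower bound = 4, actual |A + B| = 5.


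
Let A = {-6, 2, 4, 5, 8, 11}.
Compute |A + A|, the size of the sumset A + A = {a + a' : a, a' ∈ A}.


A + A = {a + a' : a, a' ∈ A}; |A| = 6.
General bounds: 2|A| - 1 ≤ |A + A| ≤ |A|(|A|+1)/2, i.e. 11 ≤ |A + A| ≤ 21.
Lower bound 2|A|-1 is attained iff A is an arithmetic progression.
Enumerate sums a + a' for a ≤ a' (symmetric, so this suffices):
a = -6: -6+-6=-12, -6+2=-4, -6+4=-2, -6+5=-1, -6+8=2, -6+11=5
a = 2: 2+2=4, 2+4=6, 2+5=7, 2+8=10, 2+11=13
a = 4: 4+4=8, 4+5=9, 4+8=12, 4+11=15
a = 5: 5+5=10, 5+8=13, 5+11=16
a = 8: 8+8=16, 8+11=19
a = 11: 11+11=22
Distinct sums: {-12, -4, -2, -1, 2, 4, 5, 6, 7, 8, 9, 10, 12, 13, 15, 16, 19, 22}
|A + A| = 18

|A + A| = 18


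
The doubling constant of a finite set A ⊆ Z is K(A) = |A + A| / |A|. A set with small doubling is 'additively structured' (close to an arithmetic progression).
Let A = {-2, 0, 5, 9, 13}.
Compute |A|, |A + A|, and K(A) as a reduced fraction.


|A| = 5.
Compute A + A by enumerating all 25 pairs.
A + A = {-4, -2, 0, 3, 5, 7, 9, 10, 11, 13, 14, 18, 22, 26}, so |A + A| = 14.
K = |A + A| / |A| = 14/5 (already in lowest terms) ≈ 2.8000.
Reference: AP of size 5 gives K = 9/5 ≈ 1.8000; a fully generic set of size 5 gives K ≈ 3.0000.

|A| = 5, |A + A| = 14, K = 14/5.


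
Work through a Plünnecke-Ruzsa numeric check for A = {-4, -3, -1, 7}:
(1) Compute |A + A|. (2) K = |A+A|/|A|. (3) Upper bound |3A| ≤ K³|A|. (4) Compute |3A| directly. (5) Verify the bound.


|A| = 4.
Step 1: Compute A + A by enumerating all 16 pairs.
A + A = {-8, -7, -6, -5, -4, -2, 3, 4, 6, 14}, so |A + A| = 10.
Step 2: Doubling constant K = |A + A|/|A| = 10/4 = 10/4 ≈ 2.5000.
Step 3: Plünnecke-Ruzsa gives |3A| ≤ K³·|A| = (2.5000)³ · 4 ≈ 62.5000.
Step 4: Compute 3A = A + A + A directly by enumerating all triples (a,b,c) ∈ A³; |3A| = 19.
Step 5: Check 19 ≤ 62.5000? Yes ✓.

K = 10/4, Plünnecke-Ruzsa bound K³|A| ≈ 62.5000, |3A| = 19, inequality holds.


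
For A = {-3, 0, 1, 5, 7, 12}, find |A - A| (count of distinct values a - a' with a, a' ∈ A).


A - A = {a - a' : a, a' ∈ A}; |A| = 6.
Bounds: 2|A|-1 ≤ |A - A| ≤ |A|² - |A| + 1, i.e. 11 ≤ |A - A| ≤ 31.
Note: 0 ∈ A - A always (from a - a). The set is symmetric: if d ∈ A - A then -d ∈ A - A.
Enumerate nonzero differences d = a - a' with a > a' (then include -d):
Positive differences: {1, 2, 3, 4, 5, 6, 7, 8, 10, 11, 12, 15}
Full difference set: {0} ∪ (positive diffs) ∪ (negative diffs).
|A - A| = 1 + 2·12 = 25 (matches direct enumeration: 25).

|A - A| = 25


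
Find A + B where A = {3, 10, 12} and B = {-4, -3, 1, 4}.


A + B = {a + b : a ∈ A, b ∈ B}.
Enumerate all |A|·|B| = 3·4 = 12 pairs (a, b) and collect distinct sums.
a = 3: 3+-4=-1, 3+-3=0, 3+1=4, 3+4=7
a = 10: 10+-4=6, 10+-3=7, 10+1=11, 10+4=14
a = 12: 12+-4=8, 12+-3=9, 12+1=13, 12+4=16
Collecting distinct sums: A + B = {-1, 0, 4, 6, 7, 8, 9, 11, 13, 14, 16}
|A + B| = 11

A + B = {-1, 0, 4, 6, 7, 8, 9, 11, 13, 14, 16}


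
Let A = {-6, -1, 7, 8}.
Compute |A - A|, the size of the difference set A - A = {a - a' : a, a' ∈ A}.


A - A = {a - a' : a, a' ∈ A}; |A| = 4.
Bounds: 2|A|-1 ≤ |A - A| ≤ |A|² - |A| + 1, i.e. 7 ≤ |A - A| ≤ 13.
Note: 0 ∈ A - A always (from a - a). The set is symmetric: if d ∈ A - A then -d ∈ A - A.
Enumerate nonzero differences d = a - a' with a > a' (then include -d):
Positive differences: {1, 5, 8, 9, 13, 14}
Full difference set: {0} ∪ (positive diffs) ∪ (negative diffs).
|A - A| = 1 + 2·6 = 13 (matches direct enumeration: 13).

|A - A| = 13


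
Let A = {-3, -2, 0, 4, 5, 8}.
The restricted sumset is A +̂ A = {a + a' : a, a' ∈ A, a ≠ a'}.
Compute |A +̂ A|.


Restricted sumset: A +̂ A = {a + a' : a ∈ A, a' ∈ A, a ≠ a'}.
Equivalently, take A + A and drop any sum 2a that is achievable ONLY as a + a for a ∈ A (i.e. sums representable only with equal summands).
Enumerate pairs (a, a') with a < a' (symmetric, so each unordered pair gives one sum; this covers all a ≠ a'):
  -3 + -2 = -5
  -3 + 0 = -3
  -3 + 4 = 1
  -3 + 5 = 2
  -3 + 8 = 5
  -2 + 0 = -2
  -2 + 4 = 2
  -2 + 5 = 3
  -2 + 8 = 6
  0 + 4 = 4
  0 + 5 = 5
  0 + 8 = 8
  4 + 5 = 9
  4 + 8 = 12
  5 + 8 = 13
Collected distinct sums: {-5, -3, -2, 1, 2, 3, 4, 5, 6, 8, 9, 12, 13}
|A +̂ A| = 13
(Reference bound: |A +̂ A| ≥ 2|A| - 3 for |A| ≥ 2, with |A| = 6 giving ≥ 9.)

|A +̂ A| = 13


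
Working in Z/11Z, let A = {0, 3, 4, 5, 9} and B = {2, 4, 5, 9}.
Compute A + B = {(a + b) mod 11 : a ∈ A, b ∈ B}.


Work in Z/11Z: reduce every sum a + b modulo 11.
Enumerate all 20 pairs:
a = 0: 0+2=2, 0+4=4, 0+5=5, 0+9=9
a = 3: 3+2=5, 3+4=7, 3+5=8, 3+9=1
a = 4: 4+2=6, 4+4=8, 4+5=9, 4+9=2
a = 5: 5+2=7, 5+4=9, 5+5=10, 5+9=3
a = 9: 9+2=0, 9+4=2, 9+5=3, 9+9=7
Distinct residues collected: {0, 1, 2, 3, 4, 5, 6, 7, 8, 9, 10}
|A + B| = 11 (out of 11 total residues).

A + B = {0, 1, 2, 3, 4, 5, 6, 7, 8, 9, 10}


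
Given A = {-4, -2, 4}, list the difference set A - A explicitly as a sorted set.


A - A = {a - a' : a, a' ∈ A}.
Compute a - a' for each ordered pair (a, a'):
a = -4: -4--4=0, -4--2=-2, -4-4=-8
a = -2: -2--4=2, -2--2=0, -2-4=-6
a = 4: 4--4=8, 4--2=6, 4-4=0
Collecting distinct values (and noting 0 appears from a-a):
A - A = {-8, -6, -2, 0, 2, 6, 8}
|A - A| = 7

A - A = {-8, -6, -2, 0, 2, 6, 8}


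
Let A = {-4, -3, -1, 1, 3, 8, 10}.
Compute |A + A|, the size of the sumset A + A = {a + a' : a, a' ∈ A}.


A + A = {a + a' : a, a' ∈ A}; |A| = 7.
General bounds: 2|A| - 1 ≤ |A + A| ≤ |A|(|A|+1)/2, i.e. 13 ≤ |A + A| ≤ 28.
Lower bound 2|A|-1 is attained iff A is an arithmetic progression.
Enumerate sums a + a' for a ≤ a' (symmetric, so this suffices):
a = -4: -4+-4=-8, -4+-3=-7, -4+-1=-5, -4+1=-3, -4+3=-1, -4+8=4, -4+10=6
a = -3: -3+-3=-6, -3+-1=-4, -3+1=-2, -3+3=0, -3+8=5, -3+10=7
a = -1: -1+-1=-2, -1+1=0, -1+3=2, -1+8=7, -1+10=9
a = 1: 1+1=2, 1+3=4, 1+8=9, 1+10=11
a = 3: 3+3=6, 3+8=11, 3+10=13
a = 8: 8+8=16, 8+10=18
a = 10: 10+10=20
Distinct sums: {-8, -7, -6, -5, -4, -3, -2, -1, 0, 2, 4, 5, 6, 7, 9, 11, 13, 16, 18, 20}
|A + A| = 20

|A + A| = 20


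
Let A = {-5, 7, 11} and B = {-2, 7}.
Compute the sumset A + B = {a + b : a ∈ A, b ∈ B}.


A + B = {a + b : a ∈ A, b ∈ B}.
Enumerate all |A|·|B| = 3·2 = 6 pairs (a, b) and collect distinct sums.
a = -5: -5+-2=-7, -5+7=2
a = 7: 7+-2=5, 7+7=14
a = 11: 11+-2=9, 11+7=18
Collecting distinct sums: A + B = {-7, 2, 5, 9, 14, 18}
|A + B| = 6

A + B = {-7, 2, 5, 9, 14, 18}


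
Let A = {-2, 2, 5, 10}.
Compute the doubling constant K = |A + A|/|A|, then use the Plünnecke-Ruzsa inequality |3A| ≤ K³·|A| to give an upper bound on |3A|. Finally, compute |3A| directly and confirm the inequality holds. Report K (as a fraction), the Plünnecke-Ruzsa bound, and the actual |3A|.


|A| = 4.
Step 1: Compute A + A by enumerating all 16 pairs.
A + A = {-4, 0, 3, 4, 7, 8, 10, 12, 15, 20}, so |A + A| = 10.
Step 2: Doubling constant K = |A + A|/|A| = 10/4 = 10/4 ≈ 2.5000.
Step 3: Plünnecke-Ruzsa gives |3A| ≤ K³·|A| = (2.5000)³ · 4 ≈ 62.5000.
Step 4: Compute 3A = A + A + A directly by enumerating all triples (a,b,c) ∈ A³; |3A| = 19.
Step 5: Check 19 ≤ 62.5000? Yes ✓.

K = 10/4, Plünnecke-Ruzsa bound K³|A| ≈ 62.5000, |3A| = 19, inequality holds.


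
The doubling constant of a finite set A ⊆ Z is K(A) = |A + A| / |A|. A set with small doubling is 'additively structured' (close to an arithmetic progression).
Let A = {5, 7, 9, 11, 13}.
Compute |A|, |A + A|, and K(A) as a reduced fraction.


|A| = 5.
Compute A + A by enumerating all 25 pairs.
A + A = {10, 12, 14, 16, 18, 20, 22, 24, 26}, so |A + A| = 9.
K = |A + A| / |A| = 9/5 (already in lowest terms) ≈ 1.8000.
Reference: AP of size 5 gives K = 9/5 ≈ 1.8000; a fully generic set of size 5 gives K ≈ 3.0000.

|A| = 5, |A + A| = 9, K = 9/5.


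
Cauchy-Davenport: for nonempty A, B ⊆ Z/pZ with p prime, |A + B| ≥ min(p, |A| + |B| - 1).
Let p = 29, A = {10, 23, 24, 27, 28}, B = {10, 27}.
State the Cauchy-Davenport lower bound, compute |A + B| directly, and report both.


Cauchy-Davenport: |A + B| ≥ min(p, |A| + |B| - 1) for A, B nonempty in Z/pZ.
|A| = 5, |B| = 2, p = 29.
CD lower bound = min(29, 5 + 2 - 1) = min(29, 6) = 6.
Compute A + B mod 29 directly:
a = 10: 10+10=20, 10+27=8
a = 23: 23+10=4, 23+27=21
a = 24: 24+10=5, 24+27=22
a = 27: 27+10=8, 27+27=25
a = 28: 28+10=9, 28+27=26
A + B = {4, 5, 8, 9, 20, 21, 22, 25, 26}, so |A + B| = 9.
Verify: 9 ≥ 6? Yes ✓.

CD lower bound = 6, actual |A + B| = 9.


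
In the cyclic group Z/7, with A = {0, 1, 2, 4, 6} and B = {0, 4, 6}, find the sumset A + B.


Work in Z/7Z: reduce every sum a + b modulo 7.
Enumerate all 15 pairs:
a = 0: 0+0=0, 0+4=4, 0+6=6
a = 1: 1+0=1, 1+4=5, 1+6=0
a = 2: 2+0=2, 2+4=6, 2+6=1
a = 4: 4+0=4, 4+4=1, 4+6=3
a = 6: 6+0=6, 6+4=3, 6+6=5
Distinct residues collected: {0, 1, 2, 3, 4, 5, 6}
|A + B| = 7 (out of 7 total residues).

A + B = {0, 1, 2, 3, 4, 5, 6}


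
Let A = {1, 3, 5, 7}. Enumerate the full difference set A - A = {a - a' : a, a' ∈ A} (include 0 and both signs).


A - A = {a - a' : a, a' ∈ A}.
Compute a - a' for each ordered pair (a, a'):
a = 1: 1-1=0, 1-3=-2, 1-5=-4, 1-7=-6
a = 3: 3-1=2, 3-3=0, 3-5=-2, 3-7=-4
a = 5: 5-1=4, 5-3=2, 5-5=0, 5-7=-2
a = 7: 7-1=6, 7-3=4, 7-5=2, 7-7=0
Collecting distinct values (and noting 0 appears from a-a):
A - A = {-6, -4, -2, 0, 2, 4, 6}
|A - A| = 7

A - A = {-6, -4, -2, 0, 2, 4, 6}


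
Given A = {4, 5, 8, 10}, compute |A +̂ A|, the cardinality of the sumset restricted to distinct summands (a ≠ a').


Restricted sumset: A +̂ A = {a + a' : a ∈ A, a' ∈ A, a ≠ a'}.
Equivalently, take A + A and drop any sum 2a that is achievable ONLY as a + a for a ∈ A (i.e. sums representable only with equal summands).
Enumerate pairs (a, a') with a < a' (symmetric, so each unordered pair gives one sum; this covers all a ≠ a'):
  4 + 5 = 9
  4 + 8 = 12
  4 + 10 = 14
  5 + 8 = 13
  5 + 10 = 15
  8 + 10 = 18
Collected distinct sums: {9, 12, 13, 14, 15, 18}
|A +̂ A| = 6
(Reference bound: |A +̂ A| ≥ 2|A| - 3 for |A| ≥ 2, with |A| = 4 giving ≥ 5.)

|A +̂ A| = 6


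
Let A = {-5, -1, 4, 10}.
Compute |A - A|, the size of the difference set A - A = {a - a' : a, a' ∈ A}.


A - A = {a - a' : a, a' ∈ A}; |A| = 4.
Bounds: 2|A|-1 ≤ |A - A| ≤ |A|² - |A| + 1, i.e. 7 ≤ |A - A| ≤ 13.
Note: 0 ∈ A - A always (from a - a). The set is symmetric: if d ∈ A - A then -d ∈ A - A.
Enumerate nonzero differences d = a - a' with a > a' (then include -d):
Positive differences: {4, 5, 6, 9, 11, 15}
Full difference set: {0} ∪ (positive diffs) ∪ (negative diffs).
|A - A| = 1 + 2·6 = 13 (matches direct enumeration: 13).

|A - A| = 13


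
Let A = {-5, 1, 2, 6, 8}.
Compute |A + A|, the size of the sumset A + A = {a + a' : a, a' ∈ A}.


A + A = {a + a' : a, a' ∈ A}; |A| = 5.
General bounds: 2|A| - 1 ≤ |A + A| ≤ |A|(|A|+1)/2, i.e. 9 ≤ |A + A| ≤ 15.
Lower bound 2|A|-1 is attained iff A is an arithmetic progression.
Enumerate sums a + a' for a ≤ a' (symmetric, so this suffices):
a = -5: -5+-5=-10, -5+1=-4, -5+2=-3, -5+6=1, -5+8=3
a = 1: 1+1=2, 1+2=3, 1+6=7, 1+8=9
a = 2: 2+2=4, 2+6=8, 2+8=10
a = 6: 6+6=12, 6+8=14
a = 8: 8+8=16
Distinct sums: {-10, -4, -3, 1, 2, 3, 4, 7, 8, 9, 10, 12, 14, 16}
|A + A| = 14

|A + A| = 14


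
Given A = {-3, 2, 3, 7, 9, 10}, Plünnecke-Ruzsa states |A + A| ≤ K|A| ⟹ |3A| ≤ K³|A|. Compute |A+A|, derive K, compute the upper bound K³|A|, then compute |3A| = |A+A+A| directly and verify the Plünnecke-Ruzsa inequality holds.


|A| = 6.
Step 1: Compute A + A by enumerating all 36 pairs.
A + A = {-6, -1, 0, 4, 5, 6, 7, 9, 10, 11, 12, 13, 14, 16, 17, 18, 19, 20}, so |A + A| = 18.
Step 2: Doubling constant K = |A + A|/|A| = 18/6 = 18/6 ≈ 3.0000.
Step 3: Plünnecke-Ruzsa gives |3A| ≤ K³·|A| = (3.0000)³ · 6 ≈ 162.0000.
Step 4: Compute 3A = A + A + A directly by enumerating all triples (a,b,c) ∈ A³; |3A| = 32.
Step 5: Check 32 ≤ 162.0000? Yes ✓.

K = 18/6, Plünnecke-Ruzsa bound K³|A| ≈ 162.0000, |3A| = 32, inequality holds.


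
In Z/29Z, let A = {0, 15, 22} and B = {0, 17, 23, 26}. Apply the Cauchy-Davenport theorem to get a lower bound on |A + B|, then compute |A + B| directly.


Cauchy-Davenport: |A + B| ≥ min(p, |A| + |B| - 1) for A, B nonempty in Z/pZ.
|A| = 3, |B| = 4, p = 29.
CD lower bound = min(29, 3 + 4 - 1) = min(29, 6) = 6.
Compute A + B mod 29 directly:
a = 0: 0+0=0, 0+17=17, 0+23=23, 0+26=26
a = 15: 15+0=15, 15+17=3, 15+23=9, 15+26=12
a = 22: 22+0=22, 22+17=10, 22+23=16, 22+26=19
A + B = {0, 3, 9, 10, 12, 15, 16, 17, 19, 22, 23, 26}, so |A + B| = 12.
Verify: 12 ≥ 6? Yes ✓.

CD lower bound = 6, actual |A + B| = 12.


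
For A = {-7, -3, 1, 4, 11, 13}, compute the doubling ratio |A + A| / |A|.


|A| = 6.
Compute A + A by enumerating all 36 pairs.
A + A = {-14, -10, -6, -3, -2, 1, 2, 4, 5, 6, 8, 10, 12, 14, 15, 17, 22, 24, 26}, so |A + A| = 19.
K = |A + A| / |A| = 19/6 (already in lowest terms) ≈ 3.1667.
Reference: AP of size 6 gives K = 11/6 ≈ 1.8333; a fully generic set of size 6 gives K ≈ 3.5000.

|A| = 6, |A + A| = 19, K = 19/6.


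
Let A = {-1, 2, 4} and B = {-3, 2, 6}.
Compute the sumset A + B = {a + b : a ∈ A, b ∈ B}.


A + B = {a + b : a ∈ A, b ∈ B}.
Enumerate all |A|·|B| = 3·3 = 9 pairs (a, b) and collect distinct sums.
a = -1: -1+-3=-4, -1+2=1, -1+6=5
a = 2: 2+-3=-1, 2+2=4, 2+6=8
a = 4: 4+-3=1, 4+2=6, 4+6=10
Collecting distinct sums: A + B = {-4, -1, 1, 4, 5, 6, 8, 10}
|A + B| = 8

A + B = {-4, -1, 1, 4, 5, 6, 8, 10}


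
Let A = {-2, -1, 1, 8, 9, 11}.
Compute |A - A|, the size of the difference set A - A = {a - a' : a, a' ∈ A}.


A - A = {a - a' : a, a' ∈ A}; |A| = 6.
Bounds: 2|A|-1 ≤ |A - A| ≤ |A|² - |A| + 1, i.e. 11 ≤ |A - A| ≤ 31.
Note: 0 ∈ A - A always (from a - a). The set is symmetric: if d ∈ A - A then -d ∈ A - A.
Enumerate nonzero differences d = a - a' with a > a' (then include -d):
Positive differences: {1, 2, 3, 7, 8, 9, 10, 11, 12, 13}
Full difference set: {0} ∪ (positive diffs) ∪ (negative diffs).
|A - A| = 1 + 2·10 = 21 (matches direct enumeration: 21).

|A - A| = 21


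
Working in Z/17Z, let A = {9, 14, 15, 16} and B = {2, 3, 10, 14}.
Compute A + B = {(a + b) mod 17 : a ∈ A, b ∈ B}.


Work in Z/17Z: reduce every sum a + b modulo 17.
Enumerate all 16 pairs:
a = 9: 9+2=11, 9+3=12, 9+10=2, 9+14=6
a = 14: 14+2=16, 14+3=0, 14+10=7, 14+14=11
a = 15: 15+2=0, 15+3=1, 15+10=8, 15+14=12
a = 16: 16+2=1, 16+3=2, 16+10=9, 16+14=13
Distinct residues collected: {0, 1, 2, 6, 7, 8, 9, 11, 12, 13, 16}
|A + B| = 11 (out of 17 total residues).

A + B = {0, 1, 2, 6, 7, 8, 9, 11, 12, 13, 16}


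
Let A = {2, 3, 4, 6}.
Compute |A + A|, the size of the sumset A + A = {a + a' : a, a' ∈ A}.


A + A = {a + a' : a, a' ∈ A}; |A| = 4.
General bounds: 2|A| - 1 ≤ |A + A| ≤ |A|(|A|+1)/2, i.e. 7 ≤ |A + A| ≤ 10.
Lower bound 2|A|-1 is attained iff A is an arithmetic progression.
Enumerate sums a + a' for a ≤ a' (symmetric, so this suffices):
a = 2: 2+2=4, 2+3=5, 2+4=6, 2+6=8
a = 3: 3+3=6, 3+4=7, 3+6=9
a = 4: 4+4=8, 4+6=10
a = 6: 6+6=12
Distinct sums: {4, 5, 6, 7, 8, 9, 10, 12}
|A + A| = 8

|A + A| = 8


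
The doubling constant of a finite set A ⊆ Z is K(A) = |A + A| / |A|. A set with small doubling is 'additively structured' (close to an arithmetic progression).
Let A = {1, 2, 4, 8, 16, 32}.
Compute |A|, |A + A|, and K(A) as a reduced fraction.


|A| = 6.
Compute A + A by enumerating all 36 pairs.
A + A = {2, 3, 4, 5, 6, 8, 9, 10, 12, 16, 17, 18, 20, 24, 32, 33, 34, 36, 40, 48, 64}, so |A + A| = 21.
K = |A + A| / |A| = 21/6 = 7/2 ≈ 3.5000.
Reference: AP of size 6 gives K = 11/6 ≈ 1.8333; a fully generic set of size 6 gives K ≈ 3.5000.

|A| = 6, |A + A| = 21, K = 21/6 = 7/2.


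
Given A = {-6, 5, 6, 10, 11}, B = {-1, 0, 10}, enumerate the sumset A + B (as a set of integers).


A + B = {a + b : a ∈ A, b ∈ B}.
Enumerate all |A|·|B| = 5·3 = 15 pairs (a, b) and collect distinct sums.
a = -6: -6+-1=-7, -6+0=-6, -6+10=4
a = 5: 5+-1=4, 5+0=5, 5+10=15
a = 6: 6+-1=5, 6+0=6, 6+10=16
a = 10: 10+-1=9, 10+0=10, 10+10=20
a = 11: 11+-1=10, 11+0=11, 11+10=21
Collecting distinct sums: A + B = {-7, -6, 4, 5, 6, 9, 10, 11, 15, 16, 20, 21}
|A + B| = 12

A + B = {-7, -6, 4, 5, 6, 9, 10, 11, 15, 16, 20, 21}


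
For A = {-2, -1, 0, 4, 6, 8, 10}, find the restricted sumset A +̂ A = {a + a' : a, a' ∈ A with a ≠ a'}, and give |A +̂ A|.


Restricted sumset: A +̂ A = {a + a' : a ∈ A, a' ∈ A, a ≠ a'}.
Equivalently, take A + A and drop any sum 2a that is achievable ONLY as a + a for a ∈ A (i.e. sums representable only with equal summands).
Enumerate pairs (a, a') with a < a' (symmetric, so each unordered pair gives one sum; this covers all a ≠ a'):
  -2 + -1 = -3
  -2 + 0 = -2
  -2 + 4 = 2
  -2 + 6 = 4
  -2 + 8 = 6
  -2 + 10 = 8
  -1 + 0 = -1
  -1 + 4 = 3
  -1 + 6 = 5
  -1 + 8 = 7
  -1 + 10 = 9
  0 + 4 = 4
  0 + 6 = 6
  0 + 8 = 8
  0 + 10 = 10
  4 + 6 = 10
  4 + 8 = 12
  4 + 10 = 14
  6 + 8 = 14
  6 + 10 = 16
  8 + 10 = 18
Collected distinct sums: {-3, -2, -1, 2, 3, 4, 5, 6, 7, 8, 9, 10, 12, 14, 16, 18}
|A +̂ A| = 16
(Reference bound: |A +̂ A| ≥ 2|A| - 3 for |A| ≥ 2, with |A| = 7 giving ≥ 11.)

|A +̂ A| = 16


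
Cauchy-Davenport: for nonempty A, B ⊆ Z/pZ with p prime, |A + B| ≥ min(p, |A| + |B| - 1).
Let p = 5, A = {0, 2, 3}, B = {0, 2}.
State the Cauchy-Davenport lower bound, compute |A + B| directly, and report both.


Cauchy-Davenport: |A + B| ≥ min(p, |A| + |B| - 1) for A, B nonempty in Z/pZ.
|A| = 3, |B| = 2, p = 5.
CD lower bound = min(5, 3 + 2 - 1) = min(5, 4) = 4.
Compute A + B mod 5 directly:
a = 0: 0+0=0, 0+2=2
a = 2: 2+0=2, 2+2=4
a = 3: 3+0=3, 3+2=0
A + B = {0, 2, 3, 4}, so |A + B| = 4.
Verify: 4 ≥ 4? Yes ✓.

CD lower bound = 4, actual |A + B| = 4.


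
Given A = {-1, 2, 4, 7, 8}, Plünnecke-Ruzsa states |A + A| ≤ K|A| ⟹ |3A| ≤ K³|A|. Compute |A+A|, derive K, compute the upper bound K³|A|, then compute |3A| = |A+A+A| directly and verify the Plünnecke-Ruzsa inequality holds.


|A| = 5.
Step 1: Compute A + A by enumerating all 25 pairs.
A + A = {-2, 1, 3, 4, 6, 7, 8, 9, 10, 11, 12, 14, 15, 16}, so |A + A| = 14.
Step 2: Doubling constant K = |A + A|/|A| = 14/5 = 14/5 ≈ 2.8000.
Step 3: Plünnecke-Ruzsa gives |3A| ≤ K³·|A| = (2.8000)³ · 5 ≈ 109.7600.
Step 4: Compute 3A = A + A + A directly by enumerating all triples (a,b,c) ∈ A³; |3A| = 24.
Step 5: Check 24 ≤ 109.7600? Yes ✓.

K = 14/5, Plünnecke-Ruzsa bound K³|A| ≈ 109.7600, |3A| = 24, inequality holds.


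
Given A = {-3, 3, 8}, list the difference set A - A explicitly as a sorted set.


A - A = {a - a' : a, a' ∈ A}.
Compute a - a' for each ordered pair (a, a'):
a = -3: -3--3=0, -3-3=-6, -3-8=-11
a = 3: 3--3=6, 3-3=0, 3-8=-5
a = 8: 8--3=11, 8-3=5, 8-8=0
Collecting distinct values (and noting 0 appears from a-a):
A - A = {-11, -6, -5, 0, 5, 6, 11}
|A - A| = 7

A - A = {-11, -6, -5, 0, 5, 6, 11}


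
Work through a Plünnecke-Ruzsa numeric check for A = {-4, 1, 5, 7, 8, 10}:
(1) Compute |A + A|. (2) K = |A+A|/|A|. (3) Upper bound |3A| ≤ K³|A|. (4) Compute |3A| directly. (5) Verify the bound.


|A| = 6.
Step 1: Compute A + A by enumerating all 36 pairs.
A + A = {-8, -3, 1, 2, 3, 4, 6, 8, 9, 10, 11, 12, 13, 14, 15, 16, 17, 18, 20}, so |A + A| = 19.
Step 2: Doubling constant K = |A + A|/|A| = 19/6 = 19/6 ≈ 3.1667.
Step 3: Plünnecke-Ruzsa gives |3A| ≤ K³·|A| = (3.1667)³ · 6 ≈ 190.5278.
Step 4: Compute 3A = A + A + A directly by enumerating all triples (a,b,c) ∈ A³; |3A| = 34.
Step 5: Check 34 ≤ 190.5278? Yes ✓.

K = 19/6, Plünnecke-Ruzsa bound K³|A| ≈ 190.5278, |3A| = 34, inequality holds.


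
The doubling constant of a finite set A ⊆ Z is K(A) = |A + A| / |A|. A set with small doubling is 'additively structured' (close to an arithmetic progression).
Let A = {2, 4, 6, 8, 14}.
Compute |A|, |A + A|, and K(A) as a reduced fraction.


|A| = 5.
Compute A + A by enumerating all 25 pairs.
A + A = {4, 6, 8, 10, 12, 14, 16, 18, 20, 22, 28}, so |A + A| = 11.
K = |A + A| / |A| = 11/5 (already in lowest terms) ≈ 2.2000.
Reference: AP of size 5 gives K = 9/5 ≈ 1.8000; a fully generic set of size 5 gives K ≈ 3.0000.

|A| = 5, |A + A| = 11, K = 11/5.


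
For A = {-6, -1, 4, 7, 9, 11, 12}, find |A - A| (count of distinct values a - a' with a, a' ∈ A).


A - A = {a - a' : a, a' ∈ A}; |A| = 7.
Bounds: 2|A|-1 ≤ |A - A| ≤ |A|² - |A| + 1, i.e. 13 ≤ |A - A| ≤ 43.
Note: 0 ∈ A - A always (from a - a). The set is symmetric: if d ∈ A - A then -d ∈ A - A.
Enumerate nonzero differences d = a - a' with a > a' (then include -d):
Positive differences: {1, 2, 3, 4, 5, 7, 8, 10, 12, 13, 15, 17, 18}
Full difference set: {0} ∪ (positive diffs) ∪ (negative diffs).
|A - A| = 1 + 2·13 = 27 (matches direct enumeration: 27).

|A - A| = 27


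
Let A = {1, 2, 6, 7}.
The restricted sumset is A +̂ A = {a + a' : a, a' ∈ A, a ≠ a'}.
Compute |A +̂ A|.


Restricted sumset: A +̂ A = {a + a' : a ∈ A, a' ∈ A, a ≠ a'}.
Equivalently, take A + A and drop any sum 2a that is achievable ONLY as a + a for a ∈ A (i.e. sums representable only with equal summands).
Enumerate pairs (a, a') with a < a' (symmetric, so each unordered pair gives one sum; this covers all a ≠ a'):
  1 + 2 = 3
  1 + 6 = 7
  1 + 7 = 8
  2 + 6 = 8
  2 + 7 = 9
  6 + 7 = 13
Collected distinct sums: {3, 7, 8, 9, 13}
|A +̂ A| = 5
(Reference bound: |A +̂ A| ≥ 2|A| - 3 for |A| ≥ 2, with |A| = 4 giving ≥ 5.)

|A +̂ A| = 5


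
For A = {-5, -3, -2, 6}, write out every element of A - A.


A - A = {a - a' : a, a' ∈ A}.
Compute a - a' for each ordered pair (a, a'):
a = -5: -5--5=0, -5--3=-2, -5--2=-3, -5-6=-11
a = -3: -3--5=2, -3--3=0, -3--2=-1, -3-6=-9
a = -2: -2--5=3, -2--3=1, -2--2=0, -2-6=-8
a = 6: 6--5=11, 6--3=9, 6--2=8, 6-6=0
Collecting distinct values (and noting 0 appears from a-a):
A - A = {-11, -9, -8, -3, -2, -1, 0, 1, 2, 3, 8, 9, 11}
|A - A| = 13

A - A = {-11, -9, -8, -3, -2, -1, 0, 1, 2, 3, 8, 9, 11}


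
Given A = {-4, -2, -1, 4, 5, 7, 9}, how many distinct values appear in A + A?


A + A = {a + a' : a, a' ∈ A}; |A| = 7.
General bounds: 2|A| - 1 ≤ |A + A| ≤ |A|(|A|+1)/2, i.e. 13 ≤ |A + A| ≤ 28.
Lower bound 2|A|-1 is attained iff A is an arithmetic progression.
Enumerate sums a + a' for a ≤ a' (symmetric, so this suffices):
a = -4: -4+-4=-8, -4+-2=-6, -4+-1=-5, -4+4=0, -4+5=1, -4+7=3, -4+9=5
a = -2: -2+-2=-4, -2+-1=-3, -2+4=2, -2+5=3, -2+7=5, -2+9=7
a = -1: -1+-1=-2, -1+4=3, -1+5=4, -1+7=6, -1+9=8
a = 4: 4+4=8, 4+5=9, 4+7=11, 4+9=13
a = 5: 5+5=10, 5+7=12, 5+9=14
a = 7: 7+7=14, 7+9=16
a = 9: 9+9=18
Distinct sums: {-8, -6, -5, -4, -3, -2, 0, 1, 2, 3, 4, 5, 6, 7, 8, 9, 10, 11, 12, 13, 14, 16, 18}
|A + A| = 23

|A + A| = 23


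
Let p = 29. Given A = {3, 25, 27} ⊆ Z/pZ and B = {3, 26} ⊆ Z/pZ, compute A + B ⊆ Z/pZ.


Work in Z/29Z: reduce every sum a + b modulo 29.
Enumerate all 6 pairs:
a = 3: 3+3=6, 3+26=0
a = 25: 25+3=28, 25+26=22
a = 27: 27+3=1, 27+26=24
Distinct residues collected: {0, 1, 6, 22, 24, 28}
|A + B| = 6 (out of 29 total residues).

A + B = {0, 1, 6, 22, 24, 28}
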